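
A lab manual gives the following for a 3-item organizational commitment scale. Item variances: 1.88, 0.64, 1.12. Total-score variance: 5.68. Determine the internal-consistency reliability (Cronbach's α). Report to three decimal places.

α = 0.539

sum of item variances = 1.88 + 0.64 + 1.12 = 3.64
α = (k/(k−1))·(1 − sum of item variances/Var(T)) = (3/2)·(1 − 3.64/5.68) = 0.539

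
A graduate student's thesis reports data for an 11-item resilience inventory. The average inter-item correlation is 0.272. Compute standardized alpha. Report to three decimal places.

standardized alpha = 0.804

Standardized α = k·r̄ / (1 + (k−1)·r̄) = 11 × 0.272 / (1 + 10 × 0.272)
  = 2.9920 / 3.7200 = 0.804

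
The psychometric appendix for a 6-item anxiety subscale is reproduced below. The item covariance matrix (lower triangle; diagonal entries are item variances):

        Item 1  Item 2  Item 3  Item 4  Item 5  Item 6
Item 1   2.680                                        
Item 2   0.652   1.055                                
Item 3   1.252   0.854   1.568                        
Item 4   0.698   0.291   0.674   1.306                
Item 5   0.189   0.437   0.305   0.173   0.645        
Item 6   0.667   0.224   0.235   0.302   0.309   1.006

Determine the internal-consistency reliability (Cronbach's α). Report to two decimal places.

Σσ²ᵢ = 2.680 + 1.055 + 1.568 + 1.306 + 0.645 + 1.006 = 8.260
Sum of the distinct covariances = 7.262
σ²_T = 8.260 + 2 × 7.262 = 22.784
α = (k/(k−1))·(1 − Σσ²ᵢ/σ²_T) = (6/5)·(1 − 8.260/22.784) = 0.76

Cronbach's α = 0.76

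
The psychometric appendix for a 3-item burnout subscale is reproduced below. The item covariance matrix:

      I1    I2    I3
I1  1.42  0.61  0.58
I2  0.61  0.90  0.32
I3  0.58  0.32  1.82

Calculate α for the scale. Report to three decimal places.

α = 0.633

ΣVar(i) = 1.42 + 0.90 + 1.82 = 4.14
Sum of off-diagonal covariances = 1.51
σ²_T = 4.14 + 2 × 1.51 = 7.16
α = (k/(k−1))·(1 − ΣVar(i)/σ²_T) = (3/2)·(1 − 4.14/7.16) = 0.633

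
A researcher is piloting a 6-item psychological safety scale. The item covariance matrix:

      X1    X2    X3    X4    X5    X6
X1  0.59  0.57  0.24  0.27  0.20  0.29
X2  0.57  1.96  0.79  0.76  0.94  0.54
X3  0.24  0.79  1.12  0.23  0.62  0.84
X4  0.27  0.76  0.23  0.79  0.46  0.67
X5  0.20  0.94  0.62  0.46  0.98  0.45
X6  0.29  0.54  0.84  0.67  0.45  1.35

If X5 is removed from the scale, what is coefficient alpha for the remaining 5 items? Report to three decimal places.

α = 0.802

Remaining items: X1, X2, X3, X4, X6 (k = 5).
sum of item variances = 0.59 + 1.96 + 1.12 + 0.79 + 1.35 = 5.81
σ²_T = 5.81 + 2 × 5.20 = 16.21
α (item deleted) = (5/4)·(1 − 5.81/16.21) = 0.802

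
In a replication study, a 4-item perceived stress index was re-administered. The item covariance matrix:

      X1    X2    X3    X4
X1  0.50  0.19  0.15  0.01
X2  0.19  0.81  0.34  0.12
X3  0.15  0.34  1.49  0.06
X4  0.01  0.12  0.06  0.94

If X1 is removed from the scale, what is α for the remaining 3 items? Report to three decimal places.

α = 0.364

Remaining items: X2, X3, X4 (k = 3).
ΣVar(i) = 0.81 + 1.49 + 0.94 = 3.24
σ²_T = 3.24 + 2 × 0.52 = 4.28
α (item deleted) = (3/2)·(1 − 3.24/4.28) = 0.364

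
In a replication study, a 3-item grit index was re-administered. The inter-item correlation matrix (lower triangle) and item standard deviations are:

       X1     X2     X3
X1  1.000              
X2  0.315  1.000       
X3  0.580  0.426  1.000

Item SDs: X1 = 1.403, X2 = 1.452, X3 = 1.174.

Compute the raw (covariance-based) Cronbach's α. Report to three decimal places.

Cronbach's α = 0.690

Σσ²ᵢ = 1.403² + 1.452² + 1.174² = 5.4550
Covariances σ_ij = r_ij · s_i · s_j:
  σ(X1,X2) = 0.315 × 1.403 × 1.452 = 0.6417
  σ(X1,X3) = 0.580 × 1.403 × 1.174 = 0.9553
  σ(X2,X3) = 0.426 × 1.452 × 1.174 = 0.7262
σ²_T = Σσ²ᵢ + 2·Σσ_ij = 5.4550 + 2 × 2.3232 = 10.1014
α = (3/2)·(1 − 5.4550/10.1014) = 0.690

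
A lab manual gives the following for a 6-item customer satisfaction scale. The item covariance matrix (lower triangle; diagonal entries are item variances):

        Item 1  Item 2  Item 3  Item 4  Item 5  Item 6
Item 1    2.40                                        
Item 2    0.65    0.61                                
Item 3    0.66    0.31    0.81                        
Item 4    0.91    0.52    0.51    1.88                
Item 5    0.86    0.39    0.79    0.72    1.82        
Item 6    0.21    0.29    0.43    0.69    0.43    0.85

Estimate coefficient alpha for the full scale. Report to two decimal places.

α = 0.80

sum of item variances = 2.40 + 0.61 + 0.81 + 1.88 + 1.82 + 0.85 = 8.37
Sum of off-diagonal covariances = 8.37
σ²_total = 8.37 + 2 × 8.37 = 25.11
α = (k/(k−1))·(1 − sum of item variances/σ²_total) = (6/5)·(1 − 8.37/25.11) = 0.80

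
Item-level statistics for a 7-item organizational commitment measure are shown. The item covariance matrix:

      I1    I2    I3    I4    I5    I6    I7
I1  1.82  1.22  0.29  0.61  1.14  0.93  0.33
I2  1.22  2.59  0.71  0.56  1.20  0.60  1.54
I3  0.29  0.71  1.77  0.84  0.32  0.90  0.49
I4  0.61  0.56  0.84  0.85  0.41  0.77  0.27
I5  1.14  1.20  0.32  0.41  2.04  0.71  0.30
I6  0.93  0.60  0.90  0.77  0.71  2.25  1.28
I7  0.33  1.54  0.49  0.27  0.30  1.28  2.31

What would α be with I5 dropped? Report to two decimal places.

α = 0.79

Remaining items: I1, I2, I3, I4, I6, I7 (k = 6).
sum of item variances = 1.82 + 2.59 + 1.77 + 0.85 + 2.25 + 2.31 = 11.59
total variance = 11.59 + 2 × 11.34 = 34.27
α (item deleted) = (6/5)·(1 − 11.59/34.27) = 0.79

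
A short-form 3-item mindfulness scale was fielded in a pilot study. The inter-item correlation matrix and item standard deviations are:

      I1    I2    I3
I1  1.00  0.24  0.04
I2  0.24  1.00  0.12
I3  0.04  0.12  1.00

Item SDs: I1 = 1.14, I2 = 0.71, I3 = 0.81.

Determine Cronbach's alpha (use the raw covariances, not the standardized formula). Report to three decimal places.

Σσ²ᵢ = 1.14² + 0.71² + 0.81² = 2.4598
Covariances σ_ij = r_ij · s_i · s_j:
  σ(I1,I2) = 0.24 × 1.14 × 0.71 = 0.1943
  σ(I1,I3) = 0.04 × 1.14 × 0.81 = 0.0369
  σ(I2,I3) = 0.12 × 0.71 × 0.81 = 0.0690
σ²_T = Σσ²ᵢ + 2·Σσ_ij = 2.4598 + 2 × 0.3002 = 3.0602
α = (3/2)·(1 − 2.4598/3.0602) = 0.294

α = 0.294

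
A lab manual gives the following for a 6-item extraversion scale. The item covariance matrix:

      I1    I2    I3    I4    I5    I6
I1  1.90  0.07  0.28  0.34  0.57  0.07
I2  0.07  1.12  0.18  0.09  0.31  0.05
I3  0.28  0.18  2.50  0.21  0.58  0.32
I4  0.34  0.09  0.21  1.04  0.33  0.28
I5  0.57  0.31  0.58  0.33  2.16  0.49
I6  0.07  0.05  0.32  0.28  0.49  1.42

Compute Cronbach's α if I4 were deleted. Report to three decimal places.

Remaining items: I1, I2, I3, I5, I6 (k = 5).
ΣVar(i) = 1.90 + 1.12 + 2.50 + 2.16 + 1.42 = 9.10
σ²_total = 9.10 + 2 × 2.92 = 14.94
α (item deleted) = (5/4)·(1 − 9.10/14.94) = 0.489

Cronbach's α = 0.489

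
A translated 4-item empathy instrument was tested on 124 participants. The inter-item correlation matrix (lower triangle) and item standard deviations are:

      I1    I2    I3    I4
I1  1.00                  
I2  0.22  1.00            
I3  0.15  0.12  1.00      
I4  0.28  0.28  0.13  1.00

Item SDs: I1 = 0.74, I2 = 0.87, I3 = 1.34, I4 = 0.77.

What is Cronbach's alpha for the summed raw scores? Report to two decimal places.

Σσ²ᵢ = 0.74² + 0.87² + 1.34² + 0.77² = 3.6930
Covariances σ_ij = r_ij · s_i · s_j:
  σ(I1,I2) = 0.22 × 0.74 × 0.87 = 0.1416
  σ(I1,I3) = 0.15 × 0.74 × 1.34 = 0.1487
  σ(I1,I4) = 0.28 × 0.74 × 0.77 = 0.1595
  σ(I2,I3) = 0.12 × 0.87 × 1.34 = 0.1399
  σ(I2,I4) = 0.28 × 0.87 × 0.77 = 0.1876
  σ(I3,I4) = 0.13 × 1.34 × 0.77 = 0.1341
σ²_T = Σσ²ᵢ + 2·Σσ_ij = 3.6930 + 2 × 0.9114 = 5.5158
α = (4/3)·(1 − 3.6930/5.5158) = 0.44

α = 0.44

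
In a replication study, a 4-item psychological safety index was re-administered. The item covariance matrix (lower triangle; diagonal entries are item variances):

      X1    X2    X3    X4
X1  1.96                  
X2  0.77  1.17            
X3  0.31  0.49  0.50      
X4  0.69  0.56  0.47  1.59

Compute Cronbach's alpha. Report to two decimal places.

sum of item variances = 1.96 + 1.17 + 0.50 + 1.59 = 5.22
Sum of the distinct covariances = 3.29
Var(T) = 5.22 + 2 × 3.29 = 11.80
α = (k/(k−1))·(1 − sum of item variances/Var(T)) = (4/3)·(1 − 5.22/11.80) = 0.74

Cronbach's alpha = 0.74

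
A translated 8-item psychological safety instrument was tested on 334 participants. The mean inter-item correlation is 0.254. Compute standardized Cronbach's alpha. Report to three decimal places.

Standardized α = k·r̄ / (1 + (k−1)·r̄) = 8 × 0.254 / (1 + 7 × 0.254)
  = 2.0320 / 2.7780 = 0.731

α = 0.731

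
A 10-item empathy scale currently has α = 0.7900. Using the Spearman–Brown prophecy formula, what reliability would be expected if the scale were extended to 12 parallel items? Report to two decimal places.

Length factor m = 12/10 = 1.2000
α' = m·α / (1 + (m−1)·α)
   = 12/10 × 0.7900 / (1 + (12/10 − 1) × 0.7900)
   = 0.9480 / 1.1580 = 0.82

predicted reliability = 0.82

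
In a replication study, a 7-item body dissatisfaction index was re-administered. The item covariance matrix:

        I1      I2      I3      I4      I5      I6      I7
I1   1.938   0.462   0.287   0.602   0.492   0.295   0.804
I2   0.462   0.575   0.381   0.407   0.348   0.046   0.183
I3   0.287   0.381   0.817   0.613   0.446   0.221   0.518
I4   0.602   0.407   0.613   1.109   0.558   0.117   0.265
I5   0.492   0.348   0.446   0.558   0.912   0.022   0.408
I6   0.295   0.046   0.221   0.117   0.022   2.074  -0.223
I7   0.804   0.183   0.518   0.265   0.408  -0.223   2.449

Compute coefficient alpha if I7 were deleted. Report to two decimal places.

α = 0.71

Remaining items: I1, I2, I3, I4, I5, I6 (k = 6).
Σσᵢ² = 1.938 + 0.575 + 0.817 + 1.109 + 0.912 + 2.074 = 7.425
total variance = 7.425 + 2 × 5.297 = 18.019
α (item deleted) = (6/5)·(1 − 7.425/18.019) = 0.71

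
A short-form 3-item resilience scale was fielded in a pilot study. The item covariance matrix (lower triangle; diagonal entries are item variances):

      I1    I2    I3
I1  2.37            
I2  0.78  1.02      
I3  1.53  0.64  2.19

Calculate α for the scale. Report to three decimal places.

α = 0.771

sum of item variances = 2.37 + 1.02 + 2.19 = 5.58
Sum of off-diagonal covariances = 2.95
σ²_total = 5.58 + 2 × 2.95 = 11.48
α = (k/(k−1))·(1 − sum of item variances/σ²_total) = (3/2)·(1 − 5.58/11.48) = 0.771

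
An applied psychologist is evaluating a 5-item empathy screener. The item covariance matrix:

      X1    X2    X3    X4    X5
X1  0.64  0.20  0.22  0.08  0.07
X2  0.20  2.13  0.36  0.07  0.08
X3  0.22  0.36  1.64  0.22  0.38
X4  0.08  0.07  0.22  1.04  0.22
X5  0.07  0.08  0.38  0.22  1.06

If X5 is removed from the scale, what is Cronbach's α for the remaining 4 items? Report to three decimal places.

α = 0.396

Remaining items: X1, X2, X3, X4 (k = 4).
sum of item variances = 0.64 + 2.13 + 1.64 + 1.04 = 5.45
Var(T) = 5.45 + 2 × 1.15 = 7.75
α (item deleted) = (4/3)·(1 − 5.45/7.75) = 0.396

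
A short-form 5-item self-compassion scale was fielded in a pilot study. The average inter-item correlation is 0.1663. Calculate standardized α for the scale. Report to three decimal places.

α = 0.499

Standardized α = k·r̄ / (1 + (k−1)·r̄) = 5 × 0.1663 / (1 + 4 × 0.1663)
  = 0.8315 / 1.6652 = 0.499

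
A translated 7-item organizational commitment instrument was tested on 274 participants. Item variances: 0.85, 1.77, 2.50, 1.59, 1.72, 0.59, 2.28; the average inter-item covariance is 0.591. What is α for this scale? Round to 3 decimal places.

ΣVar(i) = 0.85 + 1.77 + 2.50 + 1.59 + 1.72 + 0.59 + 2.28 = 11.30
Sum of the 21 distinct covariances = 21 × 0.591 = 12.411
σ²_T = ΣVar(i) + 2·Σcov = 11.30 + 2 × 12.411 = 36.122
α = (7/6)·(1 − 11.30/36.122) = 0.802

α = 0.802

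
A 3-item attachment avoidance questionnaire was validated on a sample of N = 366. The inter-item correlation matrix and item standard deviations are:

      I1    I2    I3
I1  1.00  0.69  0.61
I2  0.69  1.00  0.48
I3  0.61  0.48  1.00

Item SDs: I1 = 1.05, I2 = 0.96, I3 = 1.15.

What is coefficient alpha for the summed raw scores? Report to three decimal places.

Σσ²ᵢ = 1.05² + 0.96² + 1.15² = 3.3466
Covariances σ_ij = r_ij · s_i · s_j:
  σ(I1,I2) = 0.69 × 1.05 × 0.96 = 0.6955
  σ(I1,I3) = 0.61 × 1.05 × 1.15 = 0.7366
  σ(I2,I3) = 0.48 × 0.96 × 1.15 = 0.5299
σ²_T = Σσ²ᵢ + 2·Σσ_ij = 3.3466 + 2 × 1.9620 = 7.2706
α = (3/2)·(1 − 3.3466/7.2706) = 0.810

α = 0.810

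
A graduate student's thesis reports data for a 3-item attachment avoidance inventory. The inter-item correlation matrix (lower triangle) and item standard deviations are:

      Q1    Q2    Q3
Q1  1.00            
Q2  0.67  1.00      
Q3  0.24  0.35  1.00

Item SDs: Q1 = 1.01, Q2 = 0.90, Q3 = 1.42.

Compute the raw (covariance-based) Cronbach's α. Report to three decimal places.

Cronbach's α = 0.632

Σσ²ᵢ = 1.01² + 0.90² + 1.42² = 3.8465
Covariances σ_ij = r_ij · s_i · s_j:
  σ(Q1,Q2) = 0.67 × 1.01 × 0.90 = 0.6090
  σ(Q1,Q3) = 0.24 × 1.01 × 1.42 = 0.3442
  σ(Q2,Q3) = 0.35 × 0.90 × 1.42 = 0.4473
σ²_T = Σσ²ᵢ + 2·Σσ_ij = 3.8465 + 2 × 1.4005 = 6.6475
α = (3/2)·(1 − 3.8465/6.6475) = 0.632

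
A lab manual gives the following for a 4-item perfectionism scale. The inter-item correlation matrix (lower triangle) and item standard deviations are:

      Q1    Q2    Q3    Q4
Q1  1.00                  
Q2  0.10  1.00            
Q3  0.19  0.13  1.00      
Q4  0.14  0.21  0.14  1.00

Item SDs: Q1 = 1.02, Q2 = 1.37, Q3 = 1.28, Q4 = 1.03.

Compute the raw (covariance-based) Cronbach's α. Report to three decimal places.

α = 0.409

Σσ²ᵢ = 1.02² + 1.37² + 1.28² + 1.03² = 5.6166
Covariances σ_ij = r_ij · s_i · s_j:
  σ(Q1,Q2) = 0.10 × 1.02 × 1.37 = 0.1397
  σ(Q1,Q3) = 0.19 × 1.02 × 1.28 = 0.2481
  σ(Q1,Q4) = 0.14 × 1.02 × 1.03 = 0.1471
  σ(Q2,Q3) = 0.13 × 1.37 × 1.28 = 0.2280
  σ(Q2,Q4) = 0.21 × 1.37 × 1.03 = 0.2963
  σ(Q3,Q4) = 0.14 × 1.28 × 1.03 = 0.1846
σ²_T = Σσ²ᵢ + 2·Σσ_ij = 5.6166 + 2 × 1.2438 = 8.1042
α = (4/3)·(1 − 5.6166/8.1042) = 0.409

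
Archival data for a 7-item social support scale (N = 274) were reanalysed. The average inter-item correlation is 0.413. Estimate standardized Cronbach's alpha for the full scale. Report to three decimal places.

Standardized α = k·r̄ / (1 + (k−1)·r̄) = 7 × 0.413 / (1 + 6 × 0.413)
  = 2.8910 / 3.4780 = 0.831

standardized Cronbach's alpha = 0.831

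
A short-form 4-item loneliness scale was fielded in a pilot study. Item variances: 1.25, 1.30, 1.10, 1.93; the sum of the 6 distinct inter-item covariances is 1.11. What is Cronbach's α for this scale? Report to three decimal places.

Cronbach's α = 0.379

ΣVar(i) = 1.25 + 1.30 + 1.10 + 1.93 = 5.58
Sum of distinct covariances = 1.11
σ²_total = ΣVar(i) + 2·Σcov = 5.58 + 2 × 1.11 = 7.80
α = (4/3)·(1 − 5.58/7.80) = 0.379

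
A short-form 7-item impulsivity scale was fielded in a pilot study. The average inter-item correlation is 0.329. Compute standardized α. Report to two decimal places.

α = 0.77

Standardized α = k·r̄ / (1 + (k−1)·r̄) = 7 × 0.329 / (1 + 6 × 0.329)
  = 2.3030 / 2.9740 = 0.77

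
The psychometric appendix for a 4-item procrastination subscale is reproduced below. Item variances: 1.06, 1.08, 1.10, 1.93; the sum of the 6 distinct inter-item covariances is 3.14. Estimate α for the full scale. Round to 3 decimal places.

Σσᵢ² = 1.06 + 1.08 + 1.10 + 1.93 = 5.17
Sum of distinct covariances = 3.14
σ²_total = Σσᵢ² + 2·Σcov = 5.17 + 2 × 3.14 = 11.45
α = (4/3)·(1 − 5.17/11.45) = 0.731

α = 0.731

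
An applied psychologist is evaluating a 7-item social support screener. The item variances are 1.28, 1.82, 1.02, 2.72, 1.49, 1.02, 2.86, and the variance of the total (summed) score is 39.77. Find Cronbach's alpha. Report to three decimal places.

Cronbach's alpha = 0.808

ΣVar(i) = 1.28 + 1.82 + 1.02 + 2.72 + 1.49 + 1.02 + 2.86 = 12.21
α = (k/(k−1))·(1 − ΣVar(i)/σ²_total) = (7/6)·(1 − 12.21/39.77) = 0.808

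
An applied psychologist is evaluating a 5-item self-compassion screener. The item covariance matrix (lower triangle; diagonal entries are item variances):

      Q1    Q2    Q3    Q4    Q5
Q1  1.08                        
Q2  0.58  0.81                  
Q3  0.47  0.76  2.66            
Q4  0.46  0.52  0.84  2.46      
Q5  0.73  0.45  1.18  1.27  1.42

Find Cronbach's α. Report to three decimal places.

Cronbach's α = 0.791

Σσᵢ² = 1.08 + 0.81 + 2.66 + 2.46 + 1.42 = 8.43
Sum of off-diagonal covariances = 7.26
Var(T) = 8.43 + 2 × 7.26 = 22.95
α = (k/(k−1))·(1 − Σσᵢ²/Var(T)) = (5/4)·(1 − 8.43/22.95) = 0.791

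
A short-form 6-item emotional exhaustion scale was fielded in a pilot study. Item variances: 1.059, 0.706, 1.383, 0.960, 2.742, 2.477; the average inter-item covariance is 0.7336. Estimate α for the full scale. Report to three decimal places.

Σσ²ᵢ = 1.059 + 0.706 + 1.383 + 0.960 + 2.742 + 2.477 = 9.327
Sum of the 15 distinct covariances = 15 × 0.7336 = 11.0040
σ²_total = Σσ²ᵢ + 2·Σcov = 9.327 + 2 × 11.0040 = 31.3350
α = (6/5)·(1 − 9.327/31.3350) = 0.843

α = 0.843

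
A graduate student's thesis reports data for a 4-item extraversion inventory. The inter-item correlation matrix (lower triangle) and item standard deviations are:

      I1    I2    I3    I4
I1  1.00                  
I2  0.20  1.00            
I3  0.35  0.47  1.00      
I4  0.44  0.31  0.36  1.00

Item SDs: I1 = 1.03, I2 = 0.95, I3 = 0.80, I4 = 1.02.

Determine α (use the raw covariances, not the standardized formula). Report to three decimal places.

Σσ²ᵢ = 1.03² + 0.95² + 0.80² + 1.02² = 3.6438
Covariances σ_ij = r_ij · s_i · s_j:
  σ(I1,I2) = 0.20 × 1.03 × 0.95 = 0.1957
  σ(I1,I3) = 0.35 × 1.03 × 0.80 = 0.2884
  σ(I1,I4) = 0.44 × 1.03 × 1.02 = 0.4623
  σ(I2,I3) = 0.47 × 0.95 × 0.80 = 0.3572
  σ(I2,I4) = 0.31 × 0.95 × 1.02 = 0.3004
  σ(I3,I4) = 0.36 × 0.80 × 1.02 = 0.2938
σ²_T = Σσ²ᵢ + 2·Σσ_ij = 3.6438 + 2 × 1.8978 = 7.4394
α = (4/3)·(1 − 3.6438/7.4394) = 0.680

α = 0.680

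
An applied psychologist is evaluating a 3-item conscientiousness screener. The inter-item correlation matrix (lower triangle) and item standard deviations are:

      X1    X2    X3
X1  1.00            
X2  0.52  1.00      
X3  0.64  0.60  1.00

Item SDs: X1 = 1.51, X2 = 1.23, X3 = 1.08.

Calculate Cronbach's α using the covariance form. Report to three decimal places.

Cronbach's α = 0.796

Σσ²ᵢ = 1.51² + 1.23² + 1.08² = 4.9594
Covariances σ_ij = r_ij · s_i · s_j:
  σ(X1,X2) = 0.52 × 1.51 × 1.23 = 0.9658
  σ(X1,X3) = 0.64 × 1.51 × 1.08 = 1.0437
  σ(X2,X3) = 0.60 × 1.23 × 1.08 = 0.7970
σ²_T = Σσ²ᵢ + 2·Σσ_ij = 4.9594 + 2 × 2.8065 = 10.5724
α = (3/2)·(1 − 4.9594/10.5724) = 0.796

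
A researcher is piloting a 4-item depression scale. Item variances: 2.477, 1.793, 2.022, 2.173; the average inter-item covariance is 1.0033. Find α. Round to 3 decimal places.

Σσᵢ² = 2.477 + 1.793 + 2.022 + 2.173 = 8.465
Sum of the 6 distinct covariances = 6 × 1.0033 = 6.0198
σ²_T = Σσᵢ² + 2·Σcov = 8.465 + 2 × 6.0198 = 20.5046
α = (4/3)·(1 − 8.465/20.5046) = 0.783

α = 0.783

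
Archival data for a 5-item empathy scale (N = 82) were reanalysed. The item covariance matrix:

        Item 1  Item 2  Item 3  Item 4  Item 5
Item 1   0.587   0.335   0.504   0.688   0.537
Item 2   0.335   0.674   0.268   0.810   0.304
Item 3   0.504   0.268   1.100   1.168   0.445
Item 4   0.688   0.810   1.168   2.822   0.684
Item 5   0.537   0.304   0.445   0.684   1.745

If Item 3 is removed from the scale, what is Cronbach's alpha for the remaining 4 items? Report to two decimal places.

Remaining items: Item 1, Item 2, Item 4, Item 5 (k = 4).
Σσ²ᵢ = 0.587 + 0.674 + 2.822 + 1.745 = 5.828
Var(T) = 5.828 + 2 × 3.358 = 12.544
α (item deleted) = (4/3)·(1 − 5.828/12.544) = 0.71

α = 0.71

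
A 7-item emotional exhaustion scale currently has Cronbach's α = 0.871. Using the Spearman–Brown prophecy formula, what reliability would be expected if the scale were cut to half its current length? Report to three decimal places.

predicted reliability = 0.771

Length factor m = 1/2
α' = m·α / (1 − (1−m)·α)
   = 1/2 × 0.871 / (1 − (1 − 1/2) × 0.871)
   = 0.4355 / 0.5645 = 0.771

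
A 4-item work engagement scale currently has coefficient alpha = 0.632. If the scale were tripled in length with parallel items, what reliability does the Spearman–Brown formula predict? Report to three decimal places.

Length factor m = 3
α' = m·α / (1 + (m−1)·α)
   = 3 × 0.632 / (1 + (3 − 1) × 0.632)
   = 1.8960 / 2.2640 = 0.837

predicted reliability = 0.837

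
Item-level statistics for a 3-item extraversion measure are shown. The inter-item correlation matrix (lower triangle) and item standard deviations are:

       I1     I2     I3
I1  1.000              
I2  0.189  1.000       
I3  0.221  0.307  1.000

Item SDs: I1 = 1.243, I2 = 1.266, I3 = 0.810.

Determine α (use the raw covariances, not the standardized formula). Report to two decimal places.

Σσ²ᵢ = 1.243² + 1.266² + 0.810² = 3.8039
Covariances σ_ij = r_ij · s_i · s_j:
  σ(I1,I2) = 0.189 × 1.243 × 1.266 = 0.2974
  σ(I1,I3) = 0.221 × 1.243 × 0.810 = 0.2225
  σ(I2,I3) = 0.307 × 1.266 × 0.810 = 0.3148
σ²_T = Σσ²ᵢ + 2·Σσ_ij = 3.8039 + 2 × 0.8347 = 5.4733
α = (3/2)·(1 − 3.8039/5.4733) = 0.46

α = 0.46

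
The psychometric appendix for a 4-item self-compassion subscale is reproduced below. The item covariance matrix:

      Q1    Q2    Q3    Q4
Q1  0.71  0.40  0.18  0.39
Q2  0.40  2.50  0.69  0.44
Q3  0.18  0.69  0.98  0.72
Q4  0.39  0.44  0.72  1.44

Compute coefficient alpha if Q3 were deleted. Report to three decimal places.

α = 0.519

Remaining items: Q1, Q2, Q4 (k = 3).
Σσᵢ² = 0.71 + 2.50 + 1.44 = 4.65
total variance = 4.65 + 2 × 1.23 = 7.11
α (item deleted) = (3/2)·(1 − 4.65/7.11) = 0.519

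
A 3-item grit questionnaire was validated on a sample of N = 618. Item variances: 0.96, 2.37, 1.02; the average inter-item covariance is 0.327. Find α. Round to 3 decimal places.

sum of item variances = 0.96 + 2.37 + 1.02 = 4.35
Sum of the 3 distinct covariances = 3 × 0.327 = 0.981
σ²_total = sum of item variances + 2·Σcov = 4.35 + 2 × 0.981 = 6.312
α = (3/2)·(1 − 4.35/6.312) = 0.466

α = 0.466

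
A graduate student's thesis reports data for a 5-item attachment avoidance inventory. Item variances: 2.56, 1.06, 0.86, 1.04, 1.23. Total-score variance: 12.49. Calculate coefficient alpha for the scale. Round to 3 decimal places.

α = 0.574

Σσ²ᵢ = 2.56 + 1.06 + 0.86 + 1.04 + 1.23 = 6.75
α = (k/(k−1))·(1 − Σσ²ᵢ/σ²_T) = (5/4)·(1 − 6.75/12.49) = 0.574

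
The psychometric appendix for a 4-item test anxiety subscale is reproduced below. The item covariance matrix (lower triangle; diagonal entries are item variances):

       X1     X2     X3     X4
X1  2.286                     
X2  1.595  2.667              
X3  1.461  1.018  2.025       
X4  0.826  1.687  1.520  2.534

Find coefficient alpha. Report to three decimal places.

α = 0.840

Σσᵢ² = 2.286 + 2.667 + 2.025 + 2.534 = 9.512
Sum of the distinct covariances = 8.107
Var(T) = 9.512 + 2 × 8.107 = 25.726
α = (k/(k−1))·(1 − Σσᵢ²/Var(T)) = (4/3)·(1 − 9.512/25.726) = 0.840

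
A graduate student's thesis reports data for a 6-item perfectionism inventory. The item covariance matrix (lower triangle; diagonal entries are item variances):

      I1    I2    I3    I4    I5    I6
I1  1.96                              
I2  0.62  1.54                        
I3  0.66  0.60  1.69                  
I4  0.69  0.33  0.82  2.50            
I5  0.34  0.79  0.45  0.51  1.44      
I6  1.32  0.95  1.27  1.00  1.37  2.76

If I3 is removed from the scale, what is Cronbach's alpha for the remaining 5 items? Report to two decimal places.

Cronbach's alpha = 0.76

Remaining items: I1, I2, I4, I5, I6 (k = 5).
ΣVar(i) = 1.96 + 1.54 + 2.50 + 1.44 + 2.76 = 10.20
Var(T) = 10.20 + 2 × 7.92 = 26.04
α (item deleted) = (5/4)·(1 − 10.20/26.04) = 0.76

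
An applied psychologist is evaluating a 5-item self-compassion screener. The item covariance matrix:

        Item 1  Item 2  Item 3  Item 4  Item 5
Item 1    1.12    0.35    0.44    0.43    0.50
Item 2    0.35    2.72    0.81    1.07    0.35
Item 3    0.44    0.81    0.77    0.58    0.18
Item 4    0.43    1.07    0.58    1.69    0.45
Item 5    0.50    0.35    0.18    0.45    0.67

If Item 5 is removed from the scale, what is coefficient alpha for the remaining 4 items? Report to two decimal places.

Remaining items: Item 1, Item 2, Item 3, Item 4 (k = 4).
sum of item variances = 1.12 + 2.72 + 0.77 + 1.69 = 6.30
σ²_total = 6.30 + 2 × 3.68 = 13.66
α (item deleted) = (4/3)·(1 − 6.30/13.66) = 0.72

α = 0.72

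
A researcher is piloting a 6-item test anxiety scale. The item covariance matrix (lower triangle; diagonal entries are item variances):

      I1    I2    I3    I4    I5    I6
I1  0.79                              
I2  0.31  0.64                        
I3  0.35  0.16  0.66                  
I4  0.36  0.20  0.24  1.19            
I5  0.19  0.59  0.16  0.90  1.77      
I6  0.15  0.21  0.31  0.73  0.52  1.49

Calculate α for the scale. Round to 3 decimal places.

ΣVar(i) = 0.79 + 0.64 + 0.66 + 1.19 + 1.77 + 1.49 = 6.54
Σ_{i<j} σ_ij = 5.38
total variance = 6.54 + 2 × 5.38 = 17.30
α = (k/(k−1))·(1 − ΣVar(i)/total variance) = (6/5)·(1 − 6.54/17.30) = 0.746

α = 0.746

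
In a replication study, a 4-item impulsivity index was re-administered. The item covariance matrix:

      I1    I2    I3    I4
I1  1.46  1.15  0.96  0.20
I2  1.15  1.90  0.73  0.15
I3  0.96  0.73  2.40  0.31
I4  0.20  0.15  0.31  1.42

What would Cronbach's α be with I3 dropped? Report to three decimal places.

Remaining items: I1, I2, I4 (k = 3).
sum of item variances = 1.46 + 1.90 + 1.42 = 4.78
total variance = 4.78 + 2 × 1.50 = 7.78
α (item deleted) = (3/2)·(1 − 4.78/7.78) = 0.578

α = 0.578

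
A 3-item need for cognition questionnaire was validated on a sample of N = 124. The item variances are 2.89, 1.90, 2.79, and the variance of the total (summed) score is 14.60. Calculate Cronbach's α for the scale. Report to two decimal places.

Cronbach's α = 0.72

Σσᵢ² = 2.89 + 1.90 + 2.79 = 7.58
α = (k/(k−1))·(1 − Σσᵢ²/σ²_T) = (3/2)·(1 − 7.58/14.60) = 0.72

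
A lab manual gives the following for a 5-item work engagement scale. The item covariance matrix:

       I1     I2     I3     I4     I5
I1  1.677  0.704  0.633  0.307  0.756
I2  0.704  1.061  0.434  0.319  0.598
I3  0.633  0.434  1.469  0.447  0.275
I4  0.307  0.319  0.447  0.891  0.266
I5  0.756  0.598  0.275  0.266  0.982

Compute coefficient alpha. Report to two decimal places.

Σσ²ᵢ = 1.677 + 1.061 + 1.469 + 0.891 + 0.982 = 6.080
Σ_{i<j} σ_ij = 4.739
total variance = 6.080 + 2 × 4.739 = 15.558
α = (k/(k−1))·(1 − Σσ²ᵢ/total variance) = (5/4)·(1 − 6.080/15.558) = 0.76

coefficient alpha = 0.76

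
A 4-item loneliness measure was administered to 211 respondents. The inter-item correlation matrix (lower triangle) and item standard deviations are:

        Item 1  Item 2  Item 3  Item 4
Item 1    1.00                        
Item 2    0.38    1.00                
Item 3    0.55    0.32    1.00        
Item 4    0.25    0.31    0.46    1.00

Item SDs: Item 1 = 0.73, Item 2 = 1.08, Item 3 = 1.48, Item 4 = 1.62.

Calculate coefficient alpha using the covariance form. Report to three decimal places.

coefficient alpha = 0.676

Σσ²ᵢ = 0.73² + 1.08² + 1.48² + 1.62² = 6.5141
Covariances σ_ij = r_ij · s_i · s_j:
  σ(Item 1,Item 2) = 0.38 × 0.73 × 1.08 = 0.2996
  σ(Item 1,Item 3) = 0.55 × 0.73 × 1.48 = 0.5942
  σ(Item 1,Item 4) = 0.25 × 0.73 × 1.62 = 0.2957
  σ(Item 2,Item 3) = 0.32 × 1.08 × 1.48 = 0.5115
  σ(Item 2,Item 4) = 0.31 × 1.08 × 1.62 = 0.5424
  σ(Item 3,Item 4) = 0.46 × 1.48 × 1.62 = 1.1029
σ²_T = Σσ²ᵢ + 2·Σσ_ij = 6.5141 + 2 × 3.3463 = 13.2067
α = (4/3)·(1 − 6.5141/13.2067) = 0.676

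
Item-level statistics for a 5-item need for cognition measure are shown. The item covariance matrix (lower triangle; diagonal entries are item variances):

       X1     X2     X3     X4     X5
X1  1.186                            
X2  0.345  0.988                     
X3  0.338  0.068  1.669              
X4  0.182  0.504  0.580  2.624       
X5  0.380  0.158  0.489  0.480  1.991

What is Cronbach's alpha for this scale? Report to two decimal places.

α = 0.57

sum of item variances = 1.186 + 0.988 + 1.669 + 2.624 + 1.991 = 8.458
Sum of the distinct covariances = 3.524
σ²_total = 8.458 + 2 × 3.524 = 15.506
α = (k/(k−1))·(1 − sum of item variances/σ²_total) = (5/4)·(1 − 8.458/15.506) = 0.57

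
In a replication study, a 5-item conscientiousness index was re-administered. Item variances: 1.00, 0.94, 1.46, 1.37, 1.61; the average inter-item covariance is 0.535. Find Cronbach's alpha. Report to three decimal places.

Cronbach's alpha = 0.783

sum of item variances = 1.00 + 0.94 + 1.46 + 1.37 + 1.61 = 6.38
Sum of the 10 distinct covariances = 10 × 0.535 = 5.350
σ²_T = sum of item variances + 2·Σcov = 6.38 + 2 × 5.350 = 17.080
α = (5/4)·(1 − 6.38/17.080) = 0.783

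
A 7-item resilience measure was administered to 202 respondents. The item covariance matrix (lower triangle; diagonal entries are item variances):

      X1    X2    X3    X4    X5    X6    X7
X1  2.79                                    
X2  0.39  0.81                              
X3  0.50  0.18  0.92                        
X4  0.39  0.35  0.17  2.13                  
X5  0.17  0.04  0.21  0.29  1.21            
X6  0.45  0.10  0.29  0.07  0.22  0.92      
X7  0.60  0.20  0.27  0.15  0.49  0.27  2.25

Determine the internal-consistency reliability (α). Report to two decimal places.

α = 0.60

Σσᵢ² = 2.79 + 0.81 + 0.92 + 2.13 + 1.21 + 0.92 + 2.25 = 11.03
Sum of off-diagonal covariances = 5.80
total variance = 11.03 + 2 × 5.80 = 22.63
α = (k/(k−1))·(1 − Σσᵢ²/total variance) = (7/6)·(1 − 11.03/22.63) = 0.60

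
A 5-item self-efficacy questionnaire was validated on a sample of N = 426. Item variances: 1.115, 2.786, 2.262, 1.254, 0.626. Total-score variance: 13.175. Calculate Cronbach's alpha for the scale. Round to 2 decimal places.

Σσᵢ² = 1.115 + 2.786 + 2.262 + 1.254 + 0.626 = 8.043
α = (k/(k−1))·(1 − Σσᵢ²/σ²_T) = (5/4)·(1 − 8.043/13.175) = 0.49

α = 0.49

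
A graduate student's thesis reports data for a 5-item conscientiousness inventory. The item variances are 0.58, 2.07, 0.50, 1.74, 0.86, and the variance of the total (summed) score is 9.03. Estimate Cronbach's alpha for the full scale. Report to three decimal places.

Cronbach's alpha = 0.454

ΣVar(i) = 0.58 + 2.07 + 0.50 + 1.74 + 0.86 = 5.75
α = (k/(k−1))·(1 − ΣVar(i)/σ²_T) = (5/4)·(1 − 5.75/9.03) = 0.454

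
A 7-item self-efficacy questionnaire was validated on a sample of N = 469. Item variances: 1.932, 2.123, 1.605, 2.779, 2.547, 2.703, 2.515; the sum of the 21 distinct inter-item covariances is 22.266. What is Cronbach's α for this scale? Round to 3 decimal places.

ΣVar(i) = 1.932 + 2.123 + 1.605 + 2.779 + 2.547 + 2.703 + 2.515 = 16.204
Sum of distinct covariances = 22.266
σ²_T = ΣVar(i) + 2·Σcov = 16.204 + 2 × 22.266 = 60.736
α = (7/6)·(1 − 16.204/60.736) = 0.855

α = 0.855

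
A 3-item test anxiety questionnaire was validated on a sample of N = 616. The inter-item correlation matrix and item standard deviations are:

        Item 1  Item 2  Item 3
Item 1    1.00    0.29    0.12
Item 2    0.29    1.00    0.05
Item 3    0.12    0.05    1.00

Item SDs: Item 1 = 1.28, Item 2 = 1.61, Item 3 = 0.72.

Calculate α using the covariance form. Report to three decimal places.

α = 0.366

Σσ²ᵢ = 1.28² + 1.61² + 0.72² = 4.7489
Covariances σ_ij = r_ij · s_i · s_j:
  σ(Item 1,Item 2) = 0.29 × 1.28 × 1.61 = 0.5976
  σ(Item 1,Item 3) = 0.12 × 1.28 × 0.72 = 0.1106
  σ(Item 2,Item 3) = 0.05 × 1.61 × 0.72 = 0.0580
σ²_T = Σσ²ᵢ + 2·Σσ_ij = 4.7489 + 2 × 0.7662 = 6.2813
α = (3/2)·(1 − 4.7489/6.2813) = 0.366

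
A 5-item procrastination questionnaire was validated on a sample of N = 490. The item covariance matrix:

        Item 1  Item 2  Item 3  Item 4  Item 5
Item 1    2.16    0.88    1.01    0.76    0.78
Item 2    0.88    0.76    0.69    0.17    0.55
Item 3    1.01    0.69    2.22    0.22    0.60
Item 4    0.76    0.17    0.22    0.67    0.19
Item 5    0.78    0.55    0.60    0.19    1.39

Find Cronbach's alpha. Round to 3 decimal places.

sum of item variances = 2.16 + 0.76 + 2.22 + 0.67 + 1.39 = 7.20
Σ_{i<j} σ_ij = 5.85
Var(T) = 7.20 + 2 × 5.85 = 18.90
α = (k/(k−1))·(1 − sum of item variances/Var(T)) = (5/4)·(1 − 7.20/18.90) = 0.774

Cronbach's alpha = 0.774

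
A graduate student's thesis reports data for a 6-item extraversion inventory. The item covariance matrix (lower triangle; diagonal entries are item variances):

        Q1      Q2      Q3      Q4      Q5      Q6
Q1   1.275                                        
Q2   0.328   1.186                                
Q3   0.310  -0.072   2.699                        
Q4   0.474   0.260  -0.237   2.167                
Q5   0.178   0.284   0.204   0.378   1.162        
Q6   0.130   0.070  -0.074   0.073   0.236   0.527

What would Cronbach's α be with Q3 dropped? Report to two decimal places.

Remaining items: Q1, Q2, Q4, Q5, Q6 (k = 5).
ΣVar(i) = 1.275 + 1.186 + 2.167 + 1.162 + 0.527 = 6.317
Var(T) = 6.317 + 2 × 2.411 = 11.139
α (item deleted) = (5/4)·(1 − 6.317/11.139) = 0.54

Cronbach's α = 0.54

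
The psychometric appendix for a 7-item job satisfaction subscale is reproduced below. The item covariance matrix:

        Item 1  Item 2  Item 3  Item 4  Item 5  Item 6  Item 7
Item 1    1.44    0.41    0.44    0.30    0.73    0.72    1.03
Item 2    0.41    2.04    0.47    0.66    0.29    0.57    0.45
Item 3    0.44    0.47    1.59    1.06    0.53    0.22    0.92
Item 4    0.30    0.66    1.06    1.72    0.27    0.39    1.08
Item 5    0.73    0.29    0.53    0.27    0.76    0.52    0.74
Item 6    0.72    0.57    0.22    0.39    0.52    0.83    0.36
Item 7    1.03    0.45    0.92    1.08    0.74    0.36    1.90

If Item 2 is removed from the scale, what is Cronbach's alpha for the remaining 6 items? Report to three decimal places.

α = 0.832

Remaining items: Item 1, Item 3, Item 4, Item 5, Item 6, Item 7 (k = 6).
Σσᵢ² = 1.44 + 1.59 + 1.72 + 0.76 + 0.83 + 1.90 = 8.24
σ²_T = 8.24 + 2 × 9.31 = 26.86
α (item deleted) = (6/5)·(1 − 8.24/26.86) = 0.832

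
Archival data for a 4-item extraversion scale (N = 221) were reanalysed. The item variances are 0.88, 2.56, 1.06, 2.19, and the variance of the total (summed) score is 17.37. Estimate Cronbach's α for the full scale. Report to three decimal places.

sum of item variances = 0.88 + 2.56 + 1.06 + 2.19 = 6.69
α = (k/(k−1))·(1 − sum of item variances/σ²_T) = (4/3)·(1 − 6.69/17.37) = 0.820

Cronbach's α = 0.820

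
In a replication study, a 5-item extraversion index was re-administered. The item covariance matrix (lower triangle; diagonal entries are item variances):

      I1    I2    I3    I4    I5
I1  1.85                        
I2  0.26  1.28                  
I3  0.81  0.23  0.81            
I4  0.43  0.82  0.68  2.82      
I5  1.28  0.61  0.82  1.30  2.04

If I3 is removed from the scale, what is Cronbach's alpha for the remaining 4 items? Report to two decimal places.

Cronbach's alpha = 0.72

Remaining items: I1, I2, I4, I5 (k = 4).
sum of item variances = 1.85 + 1.28 + 2.82 + 2.04 = 7.99
total variance = 7.99 + 2 × 4.70 = 17.39
α (item deleted) = (4/3)·(1 − 7.99/17.39) = 0.72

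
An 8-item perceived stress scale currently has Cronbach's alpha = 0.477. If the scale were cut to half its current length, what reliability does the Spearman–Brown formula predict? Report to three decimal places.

predicted reliability = 0.313

Length factor m = 1/2
α' = m·α / (1 − (1−m)·α)
   = 1/2 × 0.477 / (1 − (1 − 1/2) × 0.477)
   = 0.2385 / 0.7615 = 0.313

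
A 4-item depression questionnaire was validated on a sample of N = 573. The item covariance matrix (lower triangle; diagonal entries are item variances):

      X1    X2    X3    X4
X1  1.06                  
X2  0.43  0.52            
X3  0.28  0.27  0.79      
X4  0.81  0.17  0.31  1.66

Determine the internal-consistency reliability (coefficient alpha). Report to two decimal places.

Σσ²ᵢ = 1.06 + 0.52 + 0.79 + 1.66 = 4.03
Sum of the distinct covariances = 2.27
Var(T) = 4.03 + 2 × 2.27 = 8.57
α = (k/(k−1))·(1 − Σσ²ᵢ/Var(T)) = (4/3)·(1 − 4.03/8.57) = 0.71

α = 0.71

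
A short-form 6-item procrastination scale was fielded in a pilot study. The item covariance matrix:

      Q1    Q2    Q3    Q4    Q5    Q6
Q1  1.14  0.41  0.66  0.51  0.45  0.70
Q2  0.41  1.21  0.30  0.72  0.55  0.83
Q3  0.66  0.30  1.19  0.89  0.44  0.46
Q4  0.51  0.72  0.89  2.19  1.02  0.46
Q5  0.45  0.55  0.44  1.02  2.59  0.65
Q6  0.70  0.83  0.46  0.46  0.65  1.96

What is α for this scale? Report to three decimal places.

Σσ²ᵢ = 1.14 + 1.21 + 1.19 + 2.19 + 2.59 + 1.96 = 10.28
Σ_{i<j} σ_ij = 9.05
σ²_total = 10.28 + 2 × 9.05 = 28.38
α = (k/(k−1))·(1 − Σσ²ᵢ/σ²_total) = (6/5)·(1 − 10.28/28.38) = 0.765

α = 0.765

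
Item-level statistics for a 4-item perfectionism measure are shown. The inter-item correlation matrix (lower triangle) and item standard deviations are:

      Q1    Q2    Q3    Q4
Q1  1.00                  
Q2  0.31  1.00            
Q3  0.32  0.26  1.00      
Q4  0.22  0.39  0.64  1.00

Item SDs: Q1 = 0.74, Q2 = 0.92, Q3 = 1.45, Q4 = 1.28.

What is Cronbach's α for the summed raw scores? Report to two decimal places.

Σσ²ᵢ = 0.74² + 0.92² + 1.45² + 1.28² = 5.1349
Covariances σ_ij = r_ij · s_i · s_j:
  σ(Q1,Q2) = 0.31 × 0.74 × 0.92 = 0.2110
  σ(Q1,Q3) = 0.32 × 0.74 × 1.45 = 0.3434
  σ(Q1,Q4) = 0.22 × 0.74 × 1.28 = 0.2084
  σ(Q2,Q3) = 0.26 × 0.92 × 1.45 = 0.3468
  σ(Q2,Q4) = 0.39 × 0.92 × 1.28 = 0.4593
  σ(Q3,Q4) = 0.64 × 1.45 × 1.28 = 1.1878
σ²_T = Σσ²ᵢ + 2·Σσ_ij = 5.1349 + 2 × 2.7567 = 10.6483
α = (4/3)·(1 − 5.1349/10.6483) = 0.69

α = 0.69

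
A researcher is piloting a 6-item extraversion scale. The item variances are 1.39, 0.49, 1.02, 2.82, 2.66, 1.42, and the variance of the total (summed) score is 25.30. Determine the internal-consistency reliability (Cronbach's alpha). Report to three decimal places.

α = 0.735

ΣVar(i) = 1.39 + 0.49 + 1.02 + 2.82 + 2.66 + 1.42 = 9.80
α = (k/(k−1))·(1 − ΣVar(i)/total variance) = (6/5)·(1 − 9.80/25.30) = 0.735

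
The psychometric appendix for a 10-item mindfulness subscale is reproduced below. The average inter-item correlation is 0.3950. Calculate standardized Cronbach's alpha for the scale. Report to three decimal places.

α = 0.867

Standardized α = k·r̄ / (1 + (k−1)·r̄) = 10 × 0.3950 / (1 + 9 × 0.3950)
  = 3.9500 / 4.5550 = 0.867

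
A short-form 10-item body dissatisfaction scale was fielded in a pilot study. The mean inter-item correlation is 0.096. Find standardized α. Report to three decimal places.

α = 0.515

Standardized α = k·r̄ / (1 + (k−1)·r̄) = 10 × 0.096 / (1 + 9 × 0.096)
  = 0.9600 / 1.8640 = 0.515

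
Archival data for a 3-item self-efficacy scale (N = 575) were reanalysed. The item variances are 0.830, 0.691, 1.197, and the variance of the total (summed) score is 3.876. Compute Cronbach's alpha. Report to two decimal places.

α = 0.45

Σσ²ᵢ = 0.830 + 0.691 + 1.197 = 2.718
α = (k/(k−1))·(1 − Σσ²ᵢ/σ²_total) = (3/2)·(1 − 2.718/3.876) = 0.45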